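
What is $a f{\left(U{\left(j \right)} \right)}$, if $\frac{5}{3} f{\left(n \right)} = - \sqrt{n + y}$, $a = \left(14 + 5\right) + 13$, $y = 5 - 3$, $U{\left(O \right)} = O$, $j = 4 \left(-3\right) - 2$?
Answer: $- \frac{192 i \sqrt{3}}{5} \approx - 66.511 i$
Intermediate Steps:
$j = -14$ ($j = -12 - 2 = -14$)
$y = 2$
$a = 32$ ($a = 19 + 13 = 32$)
$f{\left(n \right)} = - \frac{3 \sqrt{2 + n}}{5}$ ($f{\left(n \right)} = \frac{3 \left(- \sqrt{n + 2}\right)}{5} = \frac{3 \left(- \sqrt{2 + n}\right)}{5} = - \frac{3 \sqrt{2 + n}}{5}$)
$a f{\left(U{\left(j \right)} \right)} = 32 \left(- \frac{3 \sqrt{2 - 14}}{5}\right) = 32 \left(- \frac{3 \sqrt{-12}}{5}\right) = 32 \left(- \frac{3 \cdot 2 i \sqrt{3}}{5}\right) = 32 \left(- \frac{6 i \sqrt{3}}{5}\right) = - \frac{192 i \sqrt{3}}{5}$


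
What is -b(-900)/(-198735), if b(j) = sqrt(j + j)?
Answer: 2*I*sqrt(2)/13249 ≈ 0.00021348*I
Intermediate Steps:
b(j) = sqrt(2)*sqrt(j) (b(j) = sqrt(2*j) = sqrt(2)*sqrt(j))
-b(-900)/(-198735) = -sqrt(2)*sqrt(-900)/(-198735) = -sqrt(2)*30*I*(-1/198735) = -30*I*sqrt(2)*(-1/198735) = 2*I*sqrt(2)/13249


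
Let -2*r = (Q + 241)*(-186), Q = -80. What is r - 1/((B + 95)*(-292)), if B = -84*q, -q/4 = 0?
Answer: 415351021/27740 ≈ 14973.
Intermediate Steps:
q = 0 (q = -4*0 = 0)
B = 0 (B = -84*0 = 0)
r = 14973 (r = -(-80 + 241)*(-186)/2 = -161*(-186)/2 = -½*(-29946) = 14973)
r - 1/((B + 95)*(-292)) = 14973 - 1/((0 + 95)*(-292)) = 14973 - 1/(95*(-292)) = 14973 - 1/(-27740) = 14973 - 1*(-1/27740) = 14973 + 1/27740 = 415351021/27740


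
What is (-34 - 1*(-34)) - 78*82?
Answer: -6396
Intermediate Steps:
(-34 - 1*(-34)) - 78*82 = (-34 + 34) - 6396 = 0 - 6396 = -6396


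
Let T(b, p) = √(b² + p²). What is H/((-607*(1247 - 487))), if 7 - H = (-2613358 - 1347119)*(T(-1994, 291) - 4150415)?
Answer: 4109405786987/115330 - 3960477*√4060717/461320 ≈ 3.5614e+7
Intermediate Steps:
H = -16437623147948 + 3960477*√4060717 (H = 7 - (-2613358 - 1347119)*(√((-1994)² + 291²) - 4150415) = 7 - (-3960477)*(√(3976036 + 84681) - 4150415) = 7 - (-3960477)*(√4060717 - 4150415) = 7 - (-3960477)*(-4150415 + √4060717) = 7 - (16437623147955 - 3960477*√4060717) = 7 + (-16437623147955 + 3960477*√4060717) = -16437623147948 + 3960477*√4060717 ≈ -1.6430e+13)
H/((-607*(1247 - 487))) = (-16437623147948 + 3960477*√4060717)/((-607*(1247 - 487))) = (-16437623147948 + 3960477*√4060717)/((-607*760)) = (-16437623147948 + 3960477*√4060717)/(-461320) = (-16437623147948 + 3960477*√4060717)*(-1/461320) = 4109405786987/115330 - 3960477*√4060717/461320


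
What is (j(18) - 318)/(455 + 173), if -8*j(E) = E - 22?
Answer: -635/1256 ≈ -0.50557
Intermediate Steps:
j(E) = 11/4 - E/8 (j(E) = -(E - 22)/8 = -(-22 + E)/8 = 11/4 - E/8)
(j(18) - 318)/(455 + 173) = ((11/4 - 1/8*18) - 318)/(455 + 173) = ((11/4 - 9/4) - 318)/628 = (1/2 - 318)*(1/628) = -635/2*1/628 = -635/1256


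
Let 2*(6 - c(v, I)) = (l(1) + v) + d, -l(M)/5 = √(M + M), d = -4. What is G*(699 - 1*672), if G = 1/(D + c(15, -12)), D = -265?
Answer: -28566/279791 - 270*√2/279791 ≈ -0.10346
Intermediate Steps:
l(M) = -5*√2*√M (l(M) = -5*√(M + M) = -5*√2*√M)
c(v, I) = 8 - v/2 + 5*√2/2 (c(v, I) = 6 - ((-5*√2*√1 + v) - 4)/2 = 6 - ((-5*√2*1 + v) - 4)/2 = 6 - ((-5*√2 + v) - 4)/2 = 6 - ((v - 5*√2) - 4)/2 = 6 - (-4 + v - 5*√2)/2 = 6 + (2 - v/2 + 5*√2/2) = 8 - v/2 + 5*√2/2)
G = 1/(-529/2 + 5*√2/2) (G = 1/(-265 + (8 - ½*15 + 5*√2/2)) = 1/(-265 + (8 - 15/2 + 5*√2/2)) = 1/(-265 + (½ + 5*√2/2)) = 1/(-529/2 + 5*√2/2) ≈ -0.0038319)
G*(699 - 1*672) = (-1058/279791 - 10*√2/279791)*(699 - 1*672) = (-1058/279791 - 10*√2/279791)*(699 - 672) = (-1058/279791 - 10*√2/279791)*27 = -28566/279791 - 270*√2/279791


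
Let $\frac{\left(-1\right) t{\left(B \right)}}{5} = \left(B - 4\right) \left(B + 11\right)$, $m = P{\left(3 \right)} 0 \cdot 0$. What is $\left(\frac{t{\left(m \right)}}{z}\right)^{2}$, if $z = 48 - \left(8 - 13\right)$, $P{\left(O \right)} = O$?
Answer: $\frac{48400}{2809} \approx 17.23$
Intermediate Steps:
$z = 53$ ($z = 48 - -5 = 48 + 5 = 53$)
$m = 0$ ($m = 3 \cdot 0 \cdot 0 = 0 \cdot 0 = 0$)
$t{\left(B \right)} = - 5 \left(-4 + B\right) \left(11 + B\right)$ ($t{\left(B \right)} = - 5 \left(B - 4\right) \left(B + 11\right) = - 5 \left(-4 + B\right) \left(11 + B\right)$)
$\left(\frac{t{\left(m \right)}}{z}\right)^{2} = \left(\frac{220 - 0 - 5 \cdot 0^{2}}{53}\right)^{2} = \left(\left(220 + 0 - 0\right) \frac{1}{53}\right)^{2} = \left(\left(220 + 0 + 0\right) \frac{1}{53}\right)^{2} = \left(220 \cdot \frac{1}{53}\right)^{2} = \left(\frac{220}{53}\right)^{2} = \frac{48400}{2809}$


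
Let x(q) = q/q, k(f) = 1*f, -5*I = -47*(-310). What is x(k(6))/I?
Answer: -1/2914 ≈ -0.00034317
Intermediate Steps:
I = -2914 (I = -(-47)*(-310)/5 = -⅕*14570 = -2914)
k(f) = f
x(q) = 1
x(k(6))/I = 1/(-2914) = 1*(-1/2914) = -1/2914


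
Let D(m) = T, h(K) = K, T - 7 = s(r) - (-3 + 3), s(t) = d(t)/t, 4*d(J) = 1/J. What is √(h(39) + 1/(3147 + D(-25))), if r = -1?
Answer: √6208409339/12617 ≈ 6.2450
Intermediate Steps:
d(J) = 1/(4*J)
s(t) = 1/(4*t²) (s(t) = (1/(4*t))/t = 1/(4*t²))
T = 29/4 (T = 7 + ((¼)/(-1)² - (-3 + 3)) = 7 + ((¼)*1 - 1*0) = 7 + (¼ + 0) = 7 + ¼ = 29/4 ≈ 7.2500)
D(m) = 29/4
√(h(39) + 1/(3147 + D(-25))) = √(39 + 1/(3147 + 29/4)) = √(39 + 1/(12617/4)) = √(39 + 4/12617) = √(492067/12617) = √6208409339/12617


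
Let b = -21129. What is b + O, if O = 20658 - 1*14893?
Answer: -15364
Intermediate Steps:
O = 5765 (O = 20658 - 14893 = 5765)
b + O = -21129 + 5765 = -15364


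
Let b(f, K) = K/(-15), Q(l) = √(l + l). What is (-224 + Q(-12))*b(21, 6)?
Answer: 448/5 - 4*I*√6/5 ≈ 89.6 - 1.9596*I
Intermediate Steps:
Q(l) = √2*√l (Q(l) = √(2*l) = √2*√l)
b(f, K) = -K/15 (b(f, K) = K*(-1/15) = -K/15)
(-224 + Q(-12))*b(21, 6) = (-224 + √2*√(-12))*(-1/15*6) = (-224 + √2*(2*I*√3))*(-⅖) = (-224 + 2*I*√6)*(-⅖) = 448/5 - 4*I*√6/5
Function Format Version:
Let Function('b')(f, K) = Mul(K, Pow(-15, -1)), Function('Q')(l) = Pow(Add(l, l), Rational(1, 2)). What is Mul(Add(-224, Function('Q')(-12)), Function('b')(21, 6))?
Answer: Add(Rational(448, 5), Mul(Rational(-4, 5), I, Pow(6, Rational(1, 2)))) ≈ Add(89.600, Mul(-1.9596, I))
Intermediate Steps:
Function('Q')(l) = Mul(Pow(2, Rational(1, 2)), Pow(l, Rational(1, 2))) (Function('Q')(l) = Pow(Mul(2, l), Rational(1, 2)) = Mul(Pow(2, Rational(1, 2)), Pow(l, Rational(1, 2))))
Function('b')(f, K) = Mul(Rational(-1, 15), K) (Function('b')(f, K) = Mul(K, Rational(-1, 15)) = Mul(Rational(-1, 15), K))
Mul(Add(-224, Function('Q')(-12)), Function('b')(21, 6)) = Mul(Add(-224, Mul(Pow(2, Rational(1, 2)), Pow(-12, Rational(1, 2)))), Mul(Rational(-1, 15), 6)) = Mul(Add(-224, Mul(Pow(2, Rational(1, 2)), Mul(2, I, Pow(3, Rational(1, 2))))), Rational(-2, 5)) = Mul(Add(-224, Mul(2, I, Pow(6, Rational(1, 2)))), Rational(-2, 5)) = Add(Rational(448, 5), Mul(Rational(-4, 5), I, Pow(6, Rational(1, 2))))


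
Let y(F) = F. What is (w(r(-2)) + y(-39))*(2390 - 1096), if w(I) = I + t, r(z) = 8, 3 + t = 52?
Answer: 23292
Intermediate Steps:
t = 49 (t = -3 + 52 = 49)
w(I) = 49 + I (w(I) = I + 49 = 49 + I)
(w(r(-2)) + y(-39))*(2390 - 1096) = ((49 + 8) - 39)*(2390 - 1096) = (57 - 39)*1294 = 18*1294 = 23292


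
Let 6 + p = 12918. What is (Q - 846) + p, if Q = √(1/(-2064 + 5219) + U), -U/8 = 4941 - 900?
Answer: 12066 + I*√321793717045/3155 ≈ 12066.0 + 179.8*I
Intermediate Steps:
p = 12912 (p = -6 + 12918 = 12912)
U = -32328 (U = -8*(4941 - 900) = -8*4041 = -32328)
Q = I*√321793717045/3155 (Q = √(1/(-2064 + 5219) - 32328) = √(1/3155 - 32328) = √(-101994839/3155) = I*√321793717045/3155 ≈ 179.8*I)
(Q - 846) + p = (I*√321793717045/3155 - 846) + 12912 = (-846 + I*√321793717045/3155) + 12912 = 12066 + I*√321793717045/3155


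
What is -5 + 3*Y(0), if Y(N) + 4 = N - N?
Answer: -17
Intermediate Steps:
Y(N) = -4 (Y(N) = -4 + (N - N) = -4 + 0 = -4)
-5 + 3*Y(0) = -5 + 3*(-4) = -5 - 12 = -17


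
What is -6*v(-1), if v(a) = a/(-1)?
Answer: -6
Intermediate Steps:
v(a) = -a (v(a) = a*(-1) = -a)
-6*v(-1) = -(-6)*(-1) = -6*1 = -6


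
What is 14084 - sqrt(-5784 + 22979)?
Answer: 14084 - sqrt(17195) ≈ 13953.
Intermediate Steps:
14084 - sqrt(-5784 + 22979) = 14084 - sqrt(17195)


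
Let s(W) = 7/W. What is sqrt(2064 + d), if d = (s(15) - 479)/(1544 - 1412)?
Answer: sqrt(224374810)/330 ≈ 45.391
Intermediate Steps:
d = -3589/990 (d = (7/15 - 479)/(1544 - 1412) = (7*(1/15) - 479)/132 = (7/15 - 479)*(1/132) = -7178/15*1/132 = -3589/990 ≈ -3.6253)
sqrt(2064 + d) = sqrt(2064 - 3589/990) = sqrt(2039771/990) = sqrt(224374810)/330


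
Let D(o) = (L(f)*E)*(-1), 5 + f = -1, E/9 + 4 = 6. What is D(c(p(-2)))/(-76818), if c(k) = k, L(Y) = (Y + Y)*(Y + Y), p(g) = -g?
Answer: 432/12803 ≈ 0.033742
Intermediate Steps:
E = 18 (E = -36 + 9*6 = -36 + 54 = 18)
f = -6 (f = -5 - 1 = -6)
L(Y) = 4*Y**2 (L(Y) = (2*Y)*(2*Y) = 4*Y**2)
D(o) = -2592 (D(o) = ((4*(-6)**2)*18)*(-1) = ((4*36)*18)*(-1) = (144*18)*(-1) = 2592*(-1) = -2592)
D(c(p(-2)))/(-76818) = -2592/(-76818) = -2592*(-1/76818) = 432/12803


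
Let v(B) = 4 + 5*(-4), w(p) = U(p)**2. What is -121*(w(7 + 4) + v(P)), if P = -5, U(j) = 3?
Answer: 847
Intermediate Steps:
w(p) = 9 (w(p) = 3**2 = 9)
v(B) = -16 (v(B) = 4 - 20 = -16)
-121*(w(7 + 4) + v(P)) = -121*(9 - 16) = -121*(-7) = 847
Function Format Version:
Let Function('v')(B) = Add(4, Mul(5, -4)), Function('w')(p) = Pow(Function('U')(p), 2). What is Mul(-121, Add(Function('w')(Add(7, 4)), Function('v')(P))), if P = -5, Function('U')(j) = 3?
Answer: 847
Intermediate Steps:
Function('w')(p) = 9 (Function('w')(p) = Pow(3, 2) = 9)
Function('v')(B) = -16 (Function('v')(B) = Add(4, -20) = -16)
Mul(-121, Add(Function('w')(Add(7, 4)), Function('v')(P))) = Mul(-121, Add(9, -16)) = Mul(-121, -7) = 847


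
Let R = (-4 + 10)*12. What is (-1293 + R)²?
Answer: 1490841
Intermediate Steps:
R = 72 (R = 6*12 = 72)
(-1293 + R)² = (-1293 + 72)² = (-1221)² = 1490841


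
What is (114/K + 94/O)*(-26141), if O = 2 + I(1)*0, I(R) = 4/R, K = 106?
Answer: -66607268/53 ≈ -1.2567e+6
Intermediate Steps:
O = 2 (O = 2 + (4/1)*0 = 2 + (4*1)*0 = 2 + 4*0 = 2 + 0 = 2)
(114/K + 94/O)*(-26141) = (114/106 + 94/2)*(-26141) = (114*(1/106) + 94*(½))*(-26141) = (57/53 + 47)*(-26141) = (2548/53)*(-26141) = -66607268/53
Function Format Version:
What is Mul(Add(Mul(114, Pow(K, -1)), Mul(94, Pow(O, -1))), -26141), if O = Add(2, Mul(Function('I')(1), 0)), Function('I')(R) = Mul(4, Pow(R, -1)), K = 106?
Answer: Rational(-66607268, 53) ≈ -1.2567e+6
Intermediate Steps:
O = 2 (O = Add(2, Mul(Mul(4, Pow(1, -1)), 0)) = Add(2, Mul(Mul(4, 1), 0)) = Add(2, Mul(4, 0)) = Add(2, 0) = 2)
Mul(Add(Mul(114, Pow(K, -1)), Mul(94, Pow(O, -1))), -26141) = Mul(Add(Mul(114, Pow(106, -1)), Mul(94, Pow(2, -1))), -26141) = Mul(Add(Mul(114, Rational(1, 106)), Mul(94, Rational(1, 2))), -26141) = Mul(Add(Rational(57, 53), 47), -26141) = Mul(Rational(2548, 53), -26141) = Rational(-66607268, 53)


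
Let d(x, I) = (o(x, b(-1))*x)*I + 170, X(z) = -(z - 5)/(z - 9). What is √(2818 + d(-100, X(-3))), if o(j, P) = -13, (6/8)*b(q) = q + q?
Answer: 2*√4773/3 ≈ 46.058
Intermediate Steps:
X(z) = -(-5 + z)/(-9 + z)
b(q) = 8*q/3 (b(q) = 4*(q + q)/3 = 4*(2*q)/3 = 8*q/3)
d(x, I) = 170 - 13*I*x (d(x, I) = (-13*x)*I + 170 = -13*I*x + 170 = 170 - 13*I*x)
√(2818 + d(-100, X(-3))) = √(2818 + (170 - 13*(5 - 1*(-3))/(-9 - 3)*(-100))) = √(2818 + (170 - 13*(5 + 3)/(-12)*(-100))) = √(2818 + (170 - 13*(-1/12*8)*(-100))) = √(2818 + (170 - 13*(-⅔)*(-100))) = √(2818 + (170 - 2600/3)) = √(2818 - 2090/3) = √(6364/3) = 2*√4773/3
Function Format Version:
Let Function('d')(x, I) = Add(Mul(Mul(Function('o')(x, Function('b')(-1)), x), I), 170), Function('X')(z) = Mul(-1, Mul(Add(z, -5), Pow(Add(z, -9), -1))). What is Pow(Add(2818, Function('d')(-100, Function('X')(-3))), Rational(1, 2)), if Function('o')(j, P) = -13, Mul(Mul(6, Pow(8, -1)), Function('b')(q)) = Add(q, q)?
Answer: Mul(Rational(2, 3), Pow(4773, Rational(1, 2))) ≈ 46.058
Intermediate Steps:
Function('X')(z) = Mul(-1, Pow(Add(-9, z), -1), Add(-5, z)) (Function('X')(z) = Mul(-1, Mul(Add(-5, z), Pow(Add(-9, z), -1))) = Mul(-1, Mul(Pow(Add(-9, z), -1), Add(-5, z))) = Mul(-1, Pow(Add(-9, z), -1), Add(-5, z)))
Function('b')(q) = Mul(Rational(8, 3), q) (Function('b')(q) = Mul(Rational(4, 3), Add(q, q)) = Mul(Rational(4, 3), Mul(2, q)) = Mul(Rational(8, 3), q))
Function('d')(x, I) = Add(170, Mul(-13, I, x)) (Function('d')(x, I) = Add(Mul(Mul(-13, x), I), 170) = Add(Mul(-13, I, x), 170) = Add(170, Mul(-13, I, x)))
Pow(Add(2818, Function('d')(-100, Function('X')(-3))), Rational(1, 2)) = Pow(Add(2818, Add(170, Mul(-13, Mul(Pow(Add(-9, -3), -1), Add(5, Mul(-1, -3))), -100))), Rational(1, 2)) = Pow(Add(2818, Add(170, Mul(-13, Mul(Pow(-12, -1), Add(5, 3)), -100))), Rational(1, 2)) = Pow(Add(2818, Add(170, Mul(-13, Mul(Rational(-1, 12), 8), -100))), Rational(1, 2)) = Pow(Add(2818, Add(170, Mul(-13, Rational(-2, 3), -100))), Rational(1, 2)) = Pow(Add(2818, Add(170, Rational(-2600, 3))), Rational(1, 2)) = Pow(Add(2818, Rational(-2090, 3)), Rational(1, 2)) = Pow(Rational(6364, 3), Rational(1, 2)) = Mul(Rational(2, 3), Pow(4773, Rational(1, 2)))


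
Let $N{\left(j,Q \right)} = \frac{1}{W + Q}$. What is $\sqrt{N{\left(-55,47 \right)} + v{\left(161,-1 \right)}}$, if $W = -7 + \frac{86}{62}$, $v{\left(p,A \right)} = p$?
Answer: $\frac{\sqrt{265060102}}{1283} \approx 12.69$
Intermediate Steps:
$W = - \frac{174}{31}$ ($W = -7 + 86 \cdot \frac{1}{62} = -7 + \frac{43}{31} = - \frac{174}{31} \approx -5.6129$)
$N{\left(j,Q \right)} = \frac{1}{- \frac{174}{31} + Q}$
$\sqrt{N{\left(-55,47 \right)} + v{\left(161,-1 \right)}} = \sqrt{\frac{31}{-174 + 31 \cdot 47} + 161} = \sqrt{\frac{31}{-174 + 1457} + 161} = \sqrt{\frac{31}{1283} + 161} = \sqrt{\frac{206594}{1283}} = \frac{\sqrt{265060102}}{1283}$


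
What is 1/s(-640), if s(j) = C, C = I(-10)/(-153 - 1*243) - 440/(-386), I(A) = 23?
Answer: 76428/82681 ≈ 0.92437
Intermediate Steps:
C = 82681/76428 (C = 23/(-153 - 1*243) - 440/(-386) = 23/(-153 - 243) - 440*(-1/386) = 23/(-396) + 220/193 = 23*(-1/396) + 220/193 = -23/396 + 220/193 = 82681/76428 ≈ 1.0818)
s(j) = 82681/76428
1/s(-640) = 1/(82681/76428) = 76428/82681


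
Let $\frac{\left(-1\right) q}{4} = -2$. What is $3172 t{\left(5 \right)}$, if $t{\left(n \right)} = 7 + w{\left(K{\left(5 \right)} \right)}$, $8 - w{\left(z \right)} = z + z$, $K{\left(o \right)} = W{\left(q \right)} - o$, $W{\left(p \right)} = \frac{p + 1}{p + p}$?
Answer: $\frac{151463}{2} \approx 75732.0$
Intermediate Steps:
$q = 8$ ($q = \left(-4\right) \left(-2\right) = 8$)
$W{\left(p \right)} = \frac{1 + p}{2 p}$
$K{\left(o \right)} = \frac{9}{16} - o$ ($K{\left(o \right)} = \frac{1 + 8}{2 \cdot 8} - o = \frac{1}{2} \cdot \frac{1}{8} \cdot 9 - o = \frac{9}{16} - o$)
$w{\left(z \right)} = 8 - 2 z$ ($w{\left(z \right)} = 8 - \left(z + z\right) = 8 - 2 z$)
$t{\left(n \right)} = \frac{191}{8}$ ($t{\left(n \right)} = 7 - \left(-8 + 2 \left(\frac{9}{16} - 5\right)\right) = 7 + \left(8 - - \frac{71}{8}\right) = 7 + \left(8 + \frac{71}{8}\right) = 7 + \frac{135}{8} = \frac{191}{8}$)
$3172 t{\left(5 \right)} = 3172 \cdot \frac{191}{8} = \frac{151463}{2}$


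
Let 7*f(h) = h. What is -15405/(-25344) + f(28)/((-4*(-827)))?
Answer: 4255093/6986496 ≈ 0.60905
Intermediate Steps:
f(h) = h/7
-15405/(-25344) + f(28)/((-4*(-827))) = -15405/(-25344) + ((⅐)*28)/((-4*(-827))) = -15405*(-1/25344) + 4/3308 = 5135/8448 + 4*(1/3308) = 5135/8448 + 1/827 = 4255093/6986496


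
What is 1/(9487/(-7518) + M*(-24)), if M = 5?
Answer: -42/5093 ≈ -0.0082466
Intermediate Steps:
1/(9487/(-7518) + M*(-24)) = 1/(9487/(-7518) + 5*(-24)) = 1/(9487*(-1/7518) - 120) = 1/(-53/42 - 120) = 1/(-5093/42) = -42/5093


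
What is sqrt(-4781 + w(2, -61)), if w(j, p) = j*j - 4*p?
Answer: I*sqrt(4533) ≈ 67.328*I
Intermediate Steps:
w(j, p) = j**2 - 4*p
sqrt(-4781 + w(2, -61)) = sqrt(-4781 + (2**2 - 4*(-61))) = sqrt(-4781 + (4 + 244)) = sqrt(-4781 + 248) = sqrt(-4533) = I*sqrt(4533)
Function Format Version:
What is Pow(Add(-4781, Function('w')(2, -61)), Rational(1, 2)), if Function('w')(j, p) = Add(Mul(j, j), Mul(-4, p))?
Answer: Mul(I, Pow(4533, Rational(1, 2))) ≈ Mul(67.328, I)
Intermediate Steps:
Function('w')(j, p) = Add(Pow(j, 2), Mul(-4, p))
Pow(Add(-4781, Function('w')(2, -61)), Rational(1, 2)) = Pow(Add(-4781, Add(Pow(2, 2), Mul(-4, -61))), Rational(1, 2)) = Pow(Add(-4781, Add(4, 244)), Rational(1, 2)) = Pow(Add(-4781, 248), Rational(1, 2)) = Pow(-4533, Rational(1, 2)) = Mul(I, Pow(4533, Rational(1, 2)))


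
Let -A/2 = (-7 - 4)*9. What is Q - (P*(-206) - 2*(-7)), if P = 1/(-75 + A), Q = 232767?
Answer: 28628825/123 ≈ 2.3275e+5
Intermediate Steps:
A = 198 (A = -2*(-7 - 4)*9 = -(-22)*9 = -2*(-99) = 198)
P = 1/123 (P = 1/(-75 + 198) = 1/123 ≈ 0.0081301)
Q - (P*(-206) - 2*(-7)) = 232767 - ((1/123)*(-206) - 2*(-7)) = 232767 - (-206/123 + 14) = 232767 - 1*1516/123 = 232767 - 1516/123 = 28628825/123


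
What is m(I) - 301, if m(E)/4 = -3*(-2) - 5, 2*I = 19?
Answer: -297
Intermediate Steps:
I = 19/2 (I = (½)*19 = 19/2 ≈ 9.5000)
m(E) = 4 (m(E) = 4*(-3*(-2) - 5) = 4*(6 - 5) = 4*1 = 4)
m(I) - 301 = 4 - 301 = -297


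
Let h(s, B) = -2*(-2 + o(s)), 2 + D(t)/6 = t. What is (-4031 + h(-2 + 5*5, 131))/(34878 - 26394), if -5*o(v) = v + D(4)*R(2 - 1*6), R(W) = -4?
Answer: -4037/8484 ≈ -0.47584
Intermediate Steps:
D(t) = -12 + 6*t
o(v) = 48/5 - v/5 (o(v) = -(v + (-12 + 6*4)*(-4))/5 = -(v + (-12 + 24)*(-4))/5 = -(v + 12*(-4))/5 = -(v - 48)/5 = -(-48 + v)/5 = 48/5 - v/5)
h(s, B) = -76/5 + 2*s/5 (h(s, B) = -2*(-2 + (48/5 - s/5)) = -2*(38/5 - s/5) = -76/5 + 2*s/5)
(-4031 + h(-2 + 5*5, 131))/(34878 - 26394) = (-4031 + (-76/5 + 2*(-2 + 5*5)/5))/(34878 - 26394) = (-4031 + (-76/5 + 2*(-2 + 25)/5))/8484 = (-4031 + (-76/5 + (⅖)*23))*(1/8484) = (-4031 + (-76/5 + 46/5))*(1/8484) = (-4031 - 6)*(1/8484) = -4037*1/8484 = -4037/8484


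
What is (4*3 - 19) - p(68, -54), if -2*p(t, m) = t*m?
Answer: -1843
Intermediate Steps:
p(t, m) = -m*t/2 (p(t, m) = -t*m/2 = -m*t/2)
(4*3 - 19) - p(68, -54) = (4*3 - 19) - (-1)*(-54)*68/2 = (12 - 19) - 1*1836 = -7 - 1836 = -1843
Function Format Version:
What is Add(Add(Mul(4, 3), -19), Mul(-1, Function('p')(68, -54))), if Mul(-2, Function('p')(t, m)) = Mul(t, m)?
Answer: -1843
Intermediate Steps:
Function('p')(t, m) = Mul(Rational(-1, 2), m, t) (Function('p')(t, m) = Mul(Rational(-1, 2), Mul(t, m)) = Mul(Rational(-1, 2), Mul(m, t)) = Mul(Rational(-1, 2), m, t))
Add(Add(Mul(4, 3), -19), Mul(-1, Function('p')(68, -54))) = Add(Add(Mul(4, 3), -19), Mul(-1, Mul(Rational(-1, 2), -54, 68))) = Add(Add(12, -19), Mul(-1, 1836)) = Add(-7, -1836) = -1843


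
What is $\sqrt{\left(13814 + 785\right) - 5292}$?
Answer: $\sqrt{9307} \approx 96.473$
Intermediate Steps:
$\sqrt{\left(13814 + 785\right) - 5292} = \sqrt{14599 - 5292} = \sqrt{9307}$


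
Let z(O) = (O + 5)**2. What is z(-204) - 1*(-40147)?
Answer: 79748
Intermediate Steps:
z(O) = (5 + O)**2
z(-204) - 1*(-40147) = (5 - 204)**2 - 1*(-40147) = (-199)**2 + 40147 = 39601 + 40147 = 79748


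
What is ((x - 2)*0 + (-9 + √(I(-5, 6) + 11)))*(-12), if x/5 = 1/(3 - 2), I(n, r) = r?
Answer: 108 - 12*√17 ≈ 58.523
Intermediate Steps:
x = 5 (x = 5/(3 - 2) = 5/1 = 5*1 = 5)
((x - 2)*0 + (-9 + √(I(-5, 6) + 11)))*(-12) = ((5 - 2)*0 + (-9 + √(6 + 11)))*(-12) = (3*0 + (-9 + √17))*(-12) = (0 + (-9 + √17))*(-12) = (-9 + √17)*(-12) = 108 - 12*√17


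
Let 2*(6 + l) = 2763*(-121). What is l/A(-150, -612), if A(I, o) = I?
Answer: 22289/20 ≈ 1114.4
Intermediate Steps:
l = -334335/2 (l = -6 + (2763*(-121))/2 = -6 + (½)*(-334323) = -6 - 334323/2 = -334335/2 ≈ -1.6717e+5)
l/A(-150, -612) = -334335/2/(-150) = -334335/2*(-1/150) = 22289/20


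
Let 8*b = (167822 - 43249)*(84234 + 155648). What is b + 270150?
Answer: 14942490793/4 ≈ 3.7356e+9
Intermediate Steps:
b = 14941410193/4 (b = ((167822 - 43249)*(84234 + 155648))/8 = (124573*239882)/8 = (⅛)*29882820386 = 14941410193/4 ≈ 3.7354e+9)
b + 270150 = 14941410193/4 + 270150 = 14942490793/4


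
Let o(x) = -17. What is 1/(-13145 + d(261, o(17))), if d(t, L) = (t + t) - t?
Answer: -1/12884 ≈ -7.7616e-5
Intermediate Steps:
d(t, L) = t (d(t, L) = 2*t - t = t)
1/(-13145 + d(261, o(17))) = 1/(-13145 + 261) = 1/(-12884) = -1/12884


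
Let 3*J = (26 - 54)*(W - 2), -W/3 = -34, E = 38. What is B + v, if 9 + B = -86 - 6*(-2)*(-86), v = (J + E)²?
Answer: 7204453/9 ≈ 8.0050e+5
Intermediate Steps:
W = 102 (W = -3*(-34) = 102)
J = -2800/3 (J = ((26 - 54)*(102 - 2))/3 = (-28*100)/3 = (⅓)*(-2800) = -2800/3 ≈ -933.33)
v = 7214596/9 (v = (-2800/3 + 38)² = (-2686/3)² = 7214596/9 ≈ 8.0162e+5)
B = -1127 (B = -9 + (-86 - 6*(-2)*(-86)) = -9 + (-86 + 12*(-86)) = -9 + (-86 - 1032) = -9 - 1118 = -1127)
B + v = -1127 + 7214596/9 = 7204453/9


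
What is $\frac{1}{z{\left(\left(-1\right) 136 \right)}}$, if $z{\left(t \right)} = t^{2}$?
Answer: $\frac{1}{18496} \approx 5.4066 \cdot 10^{-5}$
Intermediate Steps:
$\frac{1}{z{\left(\left(-1\right) 136 \right)}} = \frac{1}{\left(\left(-1\right) 136\right)^{2}} = \frac{1}{\left(-136\right)^{2}} = \frac{1}{18496}$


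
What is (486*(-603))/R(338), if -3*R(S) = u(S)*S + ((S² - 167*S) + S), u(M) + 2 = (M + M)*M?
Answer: 439587/38643202 ≈ 0.011376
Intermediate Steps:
u(M) = -2 + 2*M² (u(M) = -2 + (M + M)*M = -2 + (2*M)*M = -2 + 2*M²)
R(S) = -S²/3 + 166*S/3 - S*(-2 + 2*S²)/3 (R(S) = -((-2 + 2*S²)*S + ((S² - 167*S) + S))/3 = -(S*(-2 + 2*S²) + (S² - 166*S))/3 = -(S² - 166*S + S*(-2 + 2*S²))/3 = -S²/3 + 166*S/3 - S*(-2 + 2*S²)/3)
(486*(-603))/R(338) = (486*(-603))/(((⅓)*338*(168 - 1*338 - 2*338²))) = -293058*3/(338*(168 - 338 - 2*114244)) = -293058*3/(338*(168 - 338 - 228488)) = -293058/((⅓)*338*(-228658)) = -293058/(-77286404/3) = -293058*(-3/77286404) = 439587/38643202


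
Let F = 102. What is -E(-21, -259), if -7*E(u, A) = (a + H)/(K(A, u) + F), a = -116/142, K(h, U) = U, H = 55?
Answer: 3847/40257 ≈ 0.095561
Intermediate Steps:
a = -58/71 (a = -116*1/142 = -58/71 ≈ -0.81690)
E(u, A) = -3847/(497*(102 + u)) (E(u, A) = -(-58/71 + 55)/(7*(u + 102)) = -3847/(497*(102 + u)))
-E(-21, -259) = -(-3847)/(50694 + 497*(-21)) = -(-3847)/(50694 - 10437) = -(-3847)/40257 = -1*(-3847/40257) = 3847/40257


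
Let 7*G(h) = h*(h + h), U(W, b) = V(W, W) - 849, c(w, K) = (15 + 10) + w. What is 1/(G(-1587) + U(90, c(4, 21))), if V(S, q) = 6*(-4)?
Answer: 7/5031027 ≈ 1.3914e-6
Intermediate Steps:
V(S, q) = -24
c(w, K) = 25 + w
U(W, b) = -873 (U(W, b) = -24 - 849 = -873)
G(h) = 2*h²/7 (G(h) = (h*(h + h))/7 = (h*(2*h))/7 = (2*h²)/7 = 2*h²/7)
1/(G(-1587) + U(90, c(4, 21))) = 1/((2/7)*(-1587)² - 873) = 1/((2/7)*2518569 - 873) = 1/(5037138/7 - 873) = 1/(5031027/7) = 7/5031027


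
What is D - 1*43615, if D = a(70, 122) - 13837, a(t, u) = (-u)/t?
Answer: -2010881/35 ≈ -57454.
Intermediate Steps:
a(t, u) = -u/t
D = -484356/35 (D = -1*122/70 - 13837 = -1*122*1/70 - 13837 = -61/35 - 13837 = -484356/35 ≈ -13839.)
D - 1*43615 = -484356/35 - 1*43615 = -484356/35 - 43615 = -2010881/35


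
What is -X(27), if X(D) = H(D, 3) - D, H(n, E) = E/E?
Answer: 26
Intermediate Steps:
H(n, E) = 1
X(D) = 1 - D
-X(27) = -(1 - 1*27) = -(1 - 27) = -1*(-26) = 26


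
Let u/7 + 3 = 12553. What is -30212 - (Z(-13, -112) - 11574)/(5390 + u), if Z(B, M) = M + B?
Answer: -2816955181/93240 ≈ -30212.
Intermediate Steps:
Z(B, M) = B + M
u = 87850 (u = -21 + 7*12553 = -21 + 87871 = 87850)
-30212 - (Z(-13, -112) - 11574)/(5390 + u) = -30212 - ((-13 - 112) - 11574)/(5390 + 87850) = -30212 - (-125 - 11574)/93240 = -30212 - (-11699)/93240 = -30212 - 1*(-11699/93240) = -30212 + 11699/93240 = -2816955181/93240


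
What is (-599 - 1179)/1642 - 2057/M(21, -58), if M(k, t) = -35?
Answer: 1657682/28735 ≈ 57.689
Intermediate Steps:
(-599 - 1179)/1642 - 2057/M(21, -58) = (-599 - 1179)/1642 - 2057/(-35) = -1778*1/1642 - 2057*(-1/35) = -889/821 + 2057/35 = 1657682/28735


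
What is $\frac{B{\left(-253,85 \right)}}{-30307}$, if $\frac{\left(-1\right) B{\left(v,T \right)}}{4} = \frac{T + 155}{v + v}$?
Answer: $- \frac{480}{7667671} \approx -6.26 \cdot 10^{-5}$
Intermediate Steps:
$B{\left(v,T \right)} = - \frac{2 \left(155 + T\right)}{v}$ ($B{\left(v,T \right)} = - 4 \frac{T + 155}{v + v} = - 4 \frac{155 + T}{2 v} = - \frac{2 \left(155 + T\right)}{v}$)
$\frac{B{\left(-253,85 \right)}}{-30307} = \frac{2 \frac{1}{-253} \left(-155 - 85\right)}{-30307} = 2 \left(- \frac{1}{253}\right) \left(-155 - 85\right) \left(- \frac{1}{30307}\right) = 2 \left(- \frac{1}{253}\right) \left(-240\right) \left(- \frac{1}{30307}\right) = \frac{480}{253} \left(- \frac{1}{30307}\right) = - \frac{480}{7667671}$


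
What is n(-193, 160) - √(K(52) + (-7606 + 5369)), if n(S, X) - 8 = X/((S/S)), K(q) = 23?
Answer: 168 - 3*I*√246 ≈ 168.0 - 47.053*I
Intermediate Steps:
n(S, X) = 8 + X (n(S, X) = 8 + X/((S/S)) = 8 + X/1 = 8 + X*1 = 8 + X)
n(-193, 160) - √(K(52) + (-7606 + 5369)) = (8 + 160) - √(23 + (-7606 + 5369)) = 168 - √(23 - 2237) = 168 - √(-2214) = 168 - 3*I*√246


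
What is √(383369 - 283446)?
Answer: √99923 ≈ 316.11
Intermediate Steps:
√(383369 - 283446) = √99923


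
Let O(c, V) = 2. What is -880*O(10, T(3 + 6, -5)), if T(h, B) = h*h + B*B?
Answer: -1760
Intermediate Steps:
T(h, B) = B**2 + h**2 (T(h, B) = h**2 + B**2 = B**2 + h**2)
-880*O(10, T(3 + 6, -5)) = -880*2 = -1760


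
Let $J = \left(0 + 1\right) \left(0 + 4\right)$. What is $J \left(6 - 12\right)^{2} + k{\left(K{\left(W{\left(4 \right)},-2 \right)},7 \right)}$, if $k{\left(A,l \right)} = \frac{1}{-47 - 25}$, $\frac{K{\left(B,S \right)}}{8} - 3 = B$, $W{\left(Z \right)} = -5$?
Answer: $\frac{10367}{72} \approx 143.99$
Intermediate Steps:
$K{\left(B,S \right)} = 24 + 8 B$
$J = 4$ ($J = 1 \cdot 4 = 4$)
$k{\left(A,l \right)} = - \frac{1}{72}$ ($k{\left(A,l \right)} = \frac{1}{-72} = - \frac{1}{72}$)
$J \left(6 - 12\right)^{2} + k{\left(K{\left(W{\left(4 \right)},-2 \right)},7 \right)} = 4 \left(6 - 12\right)^{2} - \frac{1}{72} = 4 \left(-6\right)^{2} - \frac{1}{72} = 4 \cdot 36 - \frac{1}{72} = 144 - \frac{1}{72} = \frac{10367}{72}$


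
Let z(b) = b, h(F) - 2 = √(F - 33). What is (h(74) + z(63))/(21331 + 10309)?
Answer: 13/6328 + √41/31640 ≈ 0.0022567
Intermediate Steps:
h(F) = 2 + √(-33 + F) (h(F) = 2 + √(F - 33) = 2 + √(-33 + F))
(h(74) + z(63))/(21331 + 10309) = ((2 + √(-33 + 74)) + 63)/(21331 + 10309) = ((2 + √41) + 63)/31640 = (65 + √41)*(1/31640) = 13/6328 + √41/31640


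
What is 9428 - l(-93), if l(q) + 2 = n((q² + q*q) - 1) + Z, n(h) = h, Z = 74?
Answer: -7941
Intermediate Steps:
l(q) = 71 + 2*q² (l(q) = -2 + (((q² + q*q) - 1) + 74) = -2 + (((q² + q²) - 1) + 74) = -2 + ((2*q² - 1) + 74) = -2 + ((-1 + 2*q²) + 74) = -2 + (73 + 2*q²) = 71 + 2*q²)
9428 - l(-93) = 9428 - (71 + 2*(-93)²) = 9428 - (71 + 2*8649) = 9428 - (71 + 17298) = 9428 - 1*17369 = 9428 - 17369 = -7941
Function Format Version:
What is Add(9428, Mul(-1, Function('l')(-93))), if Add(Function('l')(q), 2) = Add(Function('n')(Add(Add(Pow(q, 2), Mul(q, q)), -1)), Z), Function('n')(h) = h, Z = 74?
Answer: -7941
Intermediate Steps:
Function('l')(q) = Add(71, Mul(2, Pow(q, 2))) (Function('l')(q) = Add(-2, Add(Add(Add(Pow(q, 2), Mul(q, q)), -1), 74)) = Add(-2, Add(Add(Add(Pow(q, 2), Pow(q, 2)), -1), 74)) = Add(-2, Add(Add(Mul(2, Pow(q, 2)), -1), 74)) = Add(-2, Add(Add(-1, Mul(2, Pow(q, 2))), 74)) = Add(-2, Add(73, Mul(2, Pow(q, 2)))) = Add(71, Mul(2, Pow(q, 2))))
Add(9428, Mul(-1, Function('l')(-93))) = Add(9428, Mul(-1, Add(71, Mul(2, Pow(-93, 2))))) = Add(9428, Mul(-1, Add(71, Mul(2, 8649)))) = Add(9428, Mul(-1, Add(71, 17298))) = Add(9428, Mul(-1, 17369)) = Add(9428, -17369) = -7941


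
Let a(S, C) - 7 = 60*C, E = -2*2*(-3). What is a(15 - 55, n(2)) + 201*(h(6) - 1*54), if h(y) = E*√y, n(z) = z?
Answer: -10727 + 2412*√6 ≈ -4818.8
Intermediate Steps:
E = 12 (E = -4*(-3) = 12)
a(S, C) = 7 + 60*C
h(y) = 12*√y
a(15 - 55, n(2)) + 201*(h(6) - 1*54) = (7 + 60*2) + 201*(12*√6 - 1*54) = (7 + 120) + 201*(12*√6 - 54) = 127 + 201*(-54 + 12*√6) = 127 + (-10854 + 2412*√6) = -10727 + 2412*√6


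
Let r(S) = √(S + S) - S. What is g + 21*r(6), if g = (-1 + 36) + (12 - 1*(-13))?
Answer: -66 + 42*√3 ≈ 6.7461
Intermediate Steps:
g = 60 (g = 35 + (12 + 13) = 35 + 25 = 60)
r(S) = -S + √2*√S (r(S) = √(2*S) - S = √2*√S - S = -S + √2*√S)
g + 21*r(6) = 60 + 21*(-1*6 + √2*√6) = 60 + 21*(-6 + 2*√3) = 60 + (-126 + 42*√3) = -66 + 42*√3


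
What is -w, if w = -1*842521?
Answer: 842521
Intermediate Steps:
w = -842521
-w = -1*(-842521) = 842521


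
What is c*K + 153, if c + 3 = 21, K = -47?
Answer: -693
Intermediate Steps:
c = 18 (c = -3 + 21 = 18)
c*K + 153 = 18*(-47) + 153 = -846 + 153 = -693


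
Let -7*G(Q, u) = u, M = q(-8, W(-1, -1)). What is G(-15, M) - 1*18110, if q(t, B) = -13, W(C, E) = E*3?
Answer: -126757/7 ≈ -18108.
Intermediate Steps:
W(C, E) = 3*E
M = -13
G(Q, u) = -u/7
G(-15, M) - 1*18110 = -⅐*(-13) - 1*18110 = 13/7 - 18110 = -126757/7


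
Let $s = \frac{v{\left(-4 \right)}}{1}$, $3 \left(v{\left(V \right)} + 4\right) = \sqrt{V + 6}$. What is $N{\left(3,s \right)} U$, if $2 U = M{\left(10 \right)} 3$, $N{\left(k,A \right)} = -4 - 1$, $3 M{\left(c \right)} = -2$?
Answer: $5$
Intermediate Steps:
$M{\left(c \right)} = - \frac{2}{3}$ ($M{\left(c \right)} = \frac{1}{3} \left(-2\right) = - \frac{2}{3}$)
$v{\left(V \right)} = -4 + \frac{\sqrt{6 + V}}{3}$ ($v{\left(V \right)} = -4 + \frac{\sqrt{V + 6}}{3} = -4 + \frac{\sqrt{6 + V}}{3}$)
$s = -4 + \frac{\sqrt{2}}{3}$ ($s = \frac{-4 + \frac{\sqrt{6 - 4}}{3}}{1} = \left(-4 + \frac{\sqrt{2}}{3}\right) 1 = -4 + \frac{\sqrt{2}}{3} \approx -3.5286$)
$N{\left(k,A \right)} = -5$ ($N{\left(k,A \right)} = -4 - 1 = -5$)
$U = -1$ ($U = \frac{\left(- \frac{2}{3}\right) 3}{2} = \frac{1}{2} \left(-2\right) = -1$)
$N{\left(3,s \right)} U = \left(-5\right) \left(-1\right) = 5$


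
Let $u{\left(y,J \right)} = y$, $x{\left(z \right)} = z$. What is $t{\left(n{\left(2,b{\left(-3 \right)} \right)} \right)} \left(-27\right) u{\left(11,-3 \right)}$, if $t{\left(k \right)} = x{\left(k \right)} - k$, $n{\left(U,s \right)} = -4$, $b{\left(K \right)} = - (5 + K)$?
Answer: $0$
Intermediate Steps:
$b{\left(K \right)} = -5 - K$
$t{\left(k \right)} = 0$ ($t{\left(k \right)} = k - k = 0$)
$t{\left(n{\left(2,b{\left(-3 \right)} \right)} \right)} \left(-27\right) u{\left(11,-3 \right)} = 0 \left(-27\right) 11 = 0 \cdot 11 = 0$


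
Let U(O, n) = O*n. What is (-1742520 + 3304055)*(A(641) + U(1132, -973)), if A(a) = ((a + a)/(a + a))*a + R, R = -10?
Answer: -1718945535675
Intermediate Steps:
A(a) = -10 + a (A(a) = ((a + a)/(a + a))*a - 10 = ((2*a)/((2*a)))*a - 10 = ((2*a)*(1/(2*a)))*a - 10 = 1*a - 10 = a - 10 = -10 + a)
(-1742520 + 3304055)*(A(641) + U(1132, -973)) = (-1742520 + 3304055)*((-10 + 641) + 1132*(-973)) = 1561535*(631 - 1101436) = 1561535*(-1100805) = -1718945535675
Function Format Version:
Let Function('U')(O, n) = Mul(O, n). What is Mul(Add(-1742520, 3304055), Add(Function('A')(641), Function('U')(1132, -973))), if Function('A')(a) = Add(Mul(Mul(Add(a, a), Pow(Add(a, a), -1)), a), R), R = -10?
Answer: -1718945535675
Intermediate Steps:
Function('A')(a) = Add(-10, a) (Function('A')(a) = Add(Mul(Mul(Add(a, a), Pow(Add(a, a), -1)), a), -10) = Add(Mul(Mul(Mul(2, a), Pow(Mul(2, a), -1)), a), -10) = Add(Mul(Mul(Mul(2, a), Mul(Rational(1, 2), Pow(a, -1))), a), -10) = Add(Mul(1, a), -10) = Add(a, -10) = Add(-10, a))
Mul(Add(-1742520, 3304055), Add(Function('A')(641), Function('U')(1132, -973))) = Mul(Add(-1742520, 3304055), Add(Add(-10, 641), Mul(1132, -973))) = Mul(1561535, Add(631, -1101436)) = Mul(1561535, -1100805) = -1718945535675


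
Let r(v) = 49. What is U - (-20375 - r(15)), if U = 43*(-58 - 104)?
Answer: 13458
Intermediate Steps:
U = -6966 (U = 43*(-162) = -6966)
U - (-20375 - r(15)) = -6966 - (-20375 - 1*49) = -6966 - (-20375 - 49) = -6966 - 1*(-20424) = -6966 + 20424 = 13458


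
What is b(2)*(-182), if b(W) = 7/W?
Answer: -637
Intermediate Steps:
b(2)*(-182) = (7/2)*(-182) = -637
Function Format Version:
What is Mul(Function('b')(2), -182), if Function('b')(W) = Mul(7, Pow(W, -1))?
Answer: -637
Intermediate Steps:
Mul(Function('b')(2), -182) = Mul(Mul(7, Pow(2, -1)), -182) = Mul(Mul(7, Rational(1, 2)), -182) = Mul(Rational(7, 2), -182) = -637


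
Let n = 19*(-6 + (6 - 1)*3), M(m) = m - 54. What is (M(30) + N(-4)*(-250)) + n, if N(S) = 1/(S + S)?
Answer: 713/4 ≈ 178.25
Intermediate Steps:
M(m) = -54 + m
n = 171 (n = 19*(-6 + 5*3) = 19*(-6 + 15) = 19*9 = 171)
N(S) = 1/(2*S)
(M(30) + N(-4)*(-250)) + n = ((-54 + 30) + ((1/2)/(-4))*(-250)) + 171 = (-24 + ((1/2)*(-1/4))*(-250)) + 171 = (-24 - 1/8*(-250)) + 171 = (-24 + 125/4) + 171 = 29/4 + 171 = 713/4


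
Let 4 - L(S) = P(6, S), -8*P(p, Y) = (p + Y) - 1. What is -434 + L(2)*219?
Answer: 5069/8 ≈ 633.63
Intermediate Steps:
P(p, Y) = 1/8 - Y/8 - p/8 (P(p, Y) = -((p + Y) - 1)/8 = -((Y + p) - 1)/8 = -(-1 + Y + p)/8 = 1/8 - Y/8 - p/8)
L(S) = 37/8 + S/8 (L(S) = 4 - (1/8 - S/8 - 1/8*6) = 4 - (1/8 - S/8 - 3/4) = 4 - (-5/8 - S/8) = 4 + (5/8 + S/8) = 37/8 + S/8)
-434 + L(2)*219 = -434 + (37/8 + (1/8)*2)*219 = -434 + (37/8 + 1/4)*219 = -434 + (39/8)*219 = -434 + 8541/8 = 5069/8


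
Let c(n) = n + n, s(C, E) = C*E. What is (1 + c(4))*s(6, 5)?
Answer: 270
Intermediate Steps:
c(n) = 2*n
(1 + c(4))*s(6, 5) = (1 + 2*4)*(6*5) = (1 + 8)*30 = 9*30 = 270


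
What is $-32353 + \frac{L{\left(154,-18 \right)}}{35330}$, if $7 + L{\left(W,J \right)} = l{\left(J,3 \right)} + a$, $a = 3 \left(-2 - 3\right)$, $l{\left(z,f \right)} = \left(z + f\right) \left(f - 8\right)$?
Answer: $- \frac{1143031437}{35330} \approx -32353.0$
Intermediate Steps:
$l{\left(z,f \right)} = \left(-8 + f\right) \left(f + z\right)$ ($l{\left(z,f \right)} = \left(f + z\right) \left(-8 + f\right) = \left(-8 + f\right) \left(f + z\right)$)
$a = -15$ ($a = 3 \left(-5\right) = -15$)
$L{\left(W,J \right)} = -37 - 5 J$ ($L{\left(W,J \right)} = -7 + \left(\left(3^{2} - 24 - 8 J + 3 J\right) - 15\right) = -7 + \left(\left(9 - 24 - 8 J + 3 J\right) - 15\right) = -7 - \left(30 + 5 J\right) = -37 - 5 J$)
$-32353 + \frac{L{\left(154,-18 \right)}}{35330} = -32353 + \frac{-37 - -90}{35330} = -32353 + \left(-37 + 90\right) \frac{1}{35330} = -32353 + 53 \cdot \frac{1}{35330} = -32353 + \frac{53}{35330} = - \frac{1143031437}{35330}$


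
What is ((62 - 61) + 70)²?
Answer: 5041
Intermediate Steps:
((62 - 61) + 70)² = (1 + 70)² = 71² = 5041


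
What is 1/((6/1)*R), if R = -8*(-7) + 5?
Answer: 1/366 ≈ 0.0027322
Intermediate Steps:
R = 61 (R = 56 + 5 = 61)
1/((6/1)*R) = 1/((6/1)*61) = 1/((6*1)*61) = 1/(6*61) = 1/366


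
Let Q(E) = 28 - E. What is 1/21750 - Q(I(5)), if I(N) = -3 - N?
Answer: -782999/21750 ≈ -36.000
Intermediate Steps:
1/21750 - Q(I(5)) = 1/21750 - (28 - (-3 - 1*5)) = 1/21750 - (28 - (-3 - 5)) = 1/21750 - (28 - 1*(-8)) = 1/21750 - (28 + 8) = 1/21750 - 1*36 = 1/21750 - 36 = -782999/21750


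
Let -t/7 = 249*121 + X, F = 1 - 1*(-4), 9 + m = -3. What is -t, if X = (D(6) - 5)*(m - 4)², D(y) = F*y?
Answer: 255703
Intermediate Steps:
m = -12 (m = -9 - 3 = -12)
F = 5 (F = 1 + 4 = 5)
D(y) = 5*y
X = 6400 (X = (5*6 - 5)*(-12 - 4)² = (30 - 5)*(-16)² = 25*256 = 6400)
t = -255703 (t = -7*(249*121 + 6400) = -7*(30129 + 6400) = -7*36529 = -255703)
-t = -1*(-255703) = 255703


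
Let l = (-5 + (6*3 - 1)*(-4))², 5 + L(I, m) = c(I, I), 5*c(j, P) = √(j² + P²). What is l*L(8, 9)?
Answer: -26645 + 42632*√2/5 ≈ -14587.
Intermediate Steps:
c(j, P) = √(P² + j²)/5 (c(j, P) = √(j² + P²)/5 = √(P² + j²)/5)
L(I, m) = -5 + √2*√(I²)/5 (L(I, m) = -5 + √(I² + I²)/5 = -5 + √(2*I²)/5 = -5 + (√2*√(I²))/5 = -5 + √2*√(I²)/5)
l = 5329 (l = (-5 + (18 - 1)*(-4))² = (-5 + 17*(-4))² = (-5 - 68)² = (-73)² = 5329)
l*L(8, 9) = 5329*(-5 + √2*√(8²)/5) = 5329*(-5 + √2*√64/5) = 5329*(-5 + (⅕)*√2*8) = 5329*(-5 + 8*√2/5) = -26645 + 42632*√2/5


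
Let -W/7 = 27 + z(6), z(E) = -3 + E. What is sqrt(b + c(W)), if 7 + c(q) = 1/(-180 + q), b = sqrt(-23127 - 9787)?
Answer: sqrt(-1065090 + 152100*I*sqrt(32914))/390 ≈ 9.3422 + 9.7098*I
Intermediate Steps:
W = -210 (W = -7*(27 + (-3 + 6)) = -7*(27 + 3) = -7*30 = -210)
b = I*sqrt(32914) (b = sqrt(-32914) = I*sqrt(32914) ≈ 181.42*I)
c(q) = -7 + 1/(-180 + q)
sqrt(b + c(W)) = sqrt(I*sqrt(32914) + (1261 - 7*(-210))/(-180 - 210)) = sqrt(I*sqrt(32914) + (1261 + 1470)/(-390)) = sqrt(I*sqrt(32914) - 1/390*2731) = sqrt(I*sqrt(32914) - 2731/390) = sqrt(-2731/390 + I*sqrt(32914))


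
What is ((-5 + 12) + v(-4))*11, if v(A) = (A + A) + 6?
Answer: 55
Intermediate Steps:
v(A) = 6 + 2*A (v(A) = 2*A + 6 = 6 + 2*A)
((-5 + 12) + v(-4))*11 = ((-5 + 12) + (6 + 2*(-4)))*11 = (7 + (6 - 8))*11 = (7 - 2)*11 = 5*11 = 55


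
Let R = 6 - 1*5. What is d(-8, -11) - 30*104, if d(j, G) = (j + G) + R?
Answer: -3138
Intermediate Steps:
R = 1 (R = 6 - 5 = 1)
d(j, G) = 1 + G + j (d(j, G) = (j + G) + 1 = (G + j) + 1 = 1 + G + j)
d(-8, -11) - 30*104 = (1 - 11 - 8) - 30*104 = -18 - 3120 = -3138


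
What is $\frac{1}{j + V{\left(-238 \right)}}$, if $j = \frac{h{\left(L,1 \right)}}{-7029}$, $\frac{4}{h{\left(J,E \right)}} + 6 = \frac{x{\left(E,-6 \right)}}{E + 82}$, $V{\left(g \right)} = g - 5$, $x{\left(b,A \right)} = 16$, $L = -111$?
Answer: $- \frac{1693989}{411639161} \approx -0.0041152$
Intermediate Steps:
$V{\left(g \right)} = -5 + g$ ($V{\left(g \right)} = g - 5 = -5 + g$)
$h{\left(J,E \right)} = \frac{4}{-6 + \frac{16}{82 + E}}$ ($h{\left(J,E \right)} = \frac{4}{-6 + \frac{16}{E + 82}} = \frac{4}{-6 + \frac{16}{82 + E}}$)
$j = \frac{166}{1693989}$ ($j = \frac{2 \frac{1}{238 + 3 \cdot 1} \left(-82 - 1\right)}{-7029} = \frac{2 \left(-82 - 1\right)}{238 + 3} \left(- \frac{1}{7029}\right) = 2 \cdot \frac{1}{241} \left(-83\right) \left(- \frac{1}{7029}\right) = \left(- \frac{166}{241}\right) \left(- \frac{1}{7029}\right) = \frac{166}{1693989} \approx 9.7994 \cdot 10^{-5}$)
$\frac{1}{j + V{\left(-238 \right)}} = \frac{1}{\frac{166}{1693989} - 243} = \frac{1}{- \frac{411639161}{1693989}} = - \frac{1693989}{411639161}$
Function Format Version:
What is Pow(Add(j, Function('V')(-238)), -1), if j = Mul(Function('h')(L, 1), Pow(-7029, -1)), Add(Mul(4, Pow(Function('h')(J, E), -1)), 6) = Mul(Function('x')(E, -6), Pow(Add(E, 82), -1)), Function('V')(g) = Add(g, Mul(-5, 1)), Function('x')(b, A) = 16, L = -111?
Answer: Rational(-1693989, 411639161) ≈ -0.0041152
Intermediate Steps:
Function('V')(g) = Add(-5, g) (Function('V')(g) = Add(g, -5) = Add(-5, g))
Function('h')(J, E) = Mul(4, Pow(Add(-6, Mul(16, Pow(Add(82, E), -1))), -1)) (Function('h')(J, E) = Mul(4, Pow(Add(-6, Mul(16, Pow(Add(E, 82), -1))), -1)) = Mul(4, Pow(Add(-6, Mul(16, Pow(Add(82, E), -1))), -1)))
j = Rational(166, 1693989) (j = Mul(Mul(2, Pow(Add(238, Mul(3, 1)), -1), Add(-82, Mul(-1, 1))), Pow(-7029, -1)) = Mul(Mul(2, Pow(Add(238, 3), -1), Add(-82, -1)), Rational(-1, 7029)) = Mul(Mul(2, Pow(241, -1), -83), Rational(-1, 7029)) = Mul(Mul(2, Rational(1, 241), -83), Rational(-1, 7029)) = Mul(Rational(-166, 241), Rational(-1, 7029)) = Rational(166, 1693989) ≈ 9.7994e-5)
Pow(Add(j, Function('V')(-238)), -1) = Pow(Add(Rational(166, 1693989), Add(-5, -238)), -1) = Pow(Add(Rational(166, 1693989), -243), -1) = Pow(Rational(-411639161, 1693989), -1) = Rational(-1693989, 411639161)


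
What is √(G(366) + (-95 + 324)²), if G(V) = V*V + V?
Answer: √186763 ≈ 432.16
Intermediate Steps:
G(V) = V + V² (G(V) = V² + V = V + V²)
√(G(366) + (-95 + 324)²) = √(366*(1 + 366) + (-95 + 324)²) = √(366*367 + 229²) = √(134322 + 52441) = √186763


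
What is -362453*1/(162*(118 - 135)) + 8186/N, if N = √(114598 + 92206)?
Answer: 362453/2754 + 4093*√51701/51701 ≈ 149.61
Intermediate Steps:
N = 2*√51701 (N = √206804 = 2*√51701 ≈ 454.76)
-362453*1/(162*(118 - 135)) + 8186/N = -362453*1/(162*(118 - 135)) + 8186/((2*√51701)) = -362453/(162*(-17)) + 8186*(√51701/103402) = -362453/(-2754) + 4093*√51701/51701 = -362453*(-1/2754) + 4093*√51701/51701 = 362453/2754 + 4093*√51701/51701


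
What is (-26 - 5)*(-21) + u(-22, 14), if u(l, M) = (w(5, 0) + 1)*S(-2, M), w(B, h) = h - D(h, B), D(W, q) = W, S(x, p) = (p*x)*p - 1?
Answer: 258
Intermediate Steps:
S(x, p) = -1 + x*p² (S(x, p) = x*p² - 1 = -1 + x*p²)
w(B, h) = 0 (w(B, h) = h - h = 0)
u(l, M) = -1 - 2*M² (u(l, M) = (0 + 1)*(-1 - 2*M²) = 1*(-1 - 2*M²) = -1 - 2*M²)
(-26 - 5)*(-21) + u(-22, 14) = (-26 - 5)*(-21) + (-1 - 2*14²) = -31*(-21) + (-1 - 2*196) = 651 + (-1 - 392) = 651 - 393 = 258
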